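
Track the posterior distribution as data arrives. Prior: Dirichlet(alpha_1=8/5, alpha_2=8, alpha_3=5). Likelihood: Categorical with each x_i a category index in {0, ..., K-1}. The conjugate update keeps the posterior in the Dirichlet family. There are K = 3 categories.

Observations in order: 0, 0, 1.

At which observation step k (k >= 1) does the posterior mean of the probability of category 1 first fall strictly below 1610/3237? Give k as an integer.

obs 1: x=0 → posterior Dirichlet(13/5, 8, 5)
obs 2: x=0 → posterior Dirichlet(18/5, 8, 5)
obs 3: x=1 → posterior Dirichlet(18/5, 9, 5)

k = 2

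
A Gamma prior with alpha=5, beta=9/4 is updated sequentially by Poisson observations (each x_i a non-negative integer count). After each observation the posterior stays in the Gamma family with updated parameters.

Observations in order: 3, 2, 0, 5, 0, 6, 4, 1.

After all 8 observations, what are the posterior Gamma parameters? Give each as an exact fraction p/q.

obs 1: x=3 → posterior Gamma(8, 13/4)
obs 2: x=2 → posterior Gamma(10, 17/4)
obs 3: x=0 → posterior Gamma(10, 21/4)
obs 4: x=5 → posterior Gamma(15, 25/4)
obs 5: x=0 → posterior Gamma(15, 29/4)
obs 6: x=6 → posterior Gamma(21, 33/4)
obs 7: x=4 → posterior Gamma(25, 37/4)
obs 8: x=1 → posterior Gamma(26, 41/4)

alpha=26, beta=41/4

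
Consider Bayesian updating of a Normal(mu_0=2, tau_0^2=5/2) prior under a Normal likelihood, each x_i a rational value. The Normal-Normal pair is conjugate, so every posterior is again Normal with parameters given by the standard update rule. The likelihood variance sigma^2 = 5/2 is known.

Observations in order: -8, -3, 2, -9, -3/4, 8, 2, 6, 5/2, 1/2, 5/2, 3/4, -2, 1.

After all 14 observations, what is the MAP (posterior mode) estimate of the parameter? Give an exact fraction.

3/10

obs 1: x=-8 → posterior Normal(-3, 5/4)
obs 2: x=-3 → posterior Normal(-3, 5/6)
obs 3: x=2 → posterior Normal(-7/4, 5/8)
obs 4: x=-9 → posterior Normal(-16/5, 1/2)
obs 5: x=-3/4 → posterior Normal(-67/24, 5/12)
obs 6: x=8 → posterior Normal(-5/4, 5/14)
obs 7: x=2 → posterior Normal(-27/32, 5/16)
obs 8: x=6 → posterior Normal(-1/12, 5/18)
obs 9: x=5/2 → posterior Normal(7/40, 1/4)
obs 10: x=1/2 → posterior Normal(9/44, 5/22)
obs 11: x=5/2 → posterior Normal(19/48, 5/24)
obs 12: x=3/4 → posterior Normal(11/26, 5/26)
obs 13: x=-2 → posterior Normal(1/4, 5/28)
obs 14: x=1 → posterior Normal(3/10, 1/6)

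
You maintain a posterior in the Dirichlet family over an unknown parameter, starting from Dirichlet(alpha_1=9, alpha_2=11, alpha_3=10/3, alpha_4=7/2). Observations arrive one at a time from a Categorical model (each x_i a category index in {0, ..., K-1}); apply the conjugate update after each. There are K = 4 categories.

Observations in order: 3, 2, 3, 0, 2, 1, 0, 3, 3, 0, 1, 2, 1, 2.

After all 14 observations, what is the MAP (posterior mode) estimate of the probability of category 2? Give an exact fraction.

obs 1: x=3 → posterior Dirichlet(9, 11, 10/3, 9/2)
obs 2: x=2 → posterior Dirichlet(9, 11, 13/3, 9/2)
obs 3: x=3 → posterior Dirichlet(9, 11, 13/3, 11/2)
obs 4: x=0 → posterior Dirichlet(10, 11, 13/3, 11/2)
obs 5: x=2 → posterior Dirichlet(10, 11, 16/3, 11/2)
obs 6: x=1 → posterior Dirichlet(10, 12, 16/3, 11/2)
obs 7: x=0 → posterior Dirichlet(11, 12, 16/3, 11/2)
obs 8: x=3 → posterior Dirichlet(11, 12, 16/3, 13/2)
obs 9: x=3 → posterior Dirichlet(11, 12, 16/3, 15/2)
obs 10: x=0 → posterior Dirichlet(12, 12, 16/3, 15/2)
obs 11: x=1 → posterior Dirichlet(12, 13, 16/3, 15/2)
obs 12: x=2 → posterior Dirichlet(12, 13, 19/3, 15/2)
obs 13: x=1 → posterior Dirichlet(12, 14, 19/3, 15/2)
obs 14: x=2 → posterior Dirichlet(12, 14, 22/3, 15/2)

38/221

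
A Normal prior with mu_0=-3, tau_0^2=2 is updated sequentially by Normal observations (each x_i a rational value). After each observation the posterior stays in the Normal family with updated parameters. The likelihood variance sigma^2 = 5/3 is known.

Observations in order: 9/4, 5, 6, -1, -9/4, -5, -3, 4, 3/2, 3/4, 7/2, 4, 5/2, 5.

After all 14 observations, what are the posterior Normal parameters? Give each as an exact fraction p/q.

obs 1: x=9/4 → posterior Normal(-3/22, 10/11)
obs 2: x=5 → posterior Normal(57/34, 10/17)
obs 3: x=6 → posterior Normal(129/46, 10/23)
obs 4: x=-1 → posterior Normal(117/58, 10/29)
obs 5: x=-9/4 → posterior Normal(9/7, 2/7)
obs 6: x=-5 → posterior Normal(15/41, 10/41)
obs 7: x=-3 → posterior Normal(-3/47, 10/47)
obs 8: x=4 → posterior Normal(21/53, 10/53)
obs 9: x=3/2 → posterior Normal(30/59, 10/59)
obs 10: x=3/4 → posterior Normal(69/130, 2/13)
obs 11: x=7/2 → posterior Normal(111/142, 10/71)
obs 12: x=4 → posterior Normal(159/154, 10/77)
obs 13: x=5/2 → posterior Normal(189/166, 10/83)
obs 14: x=5 → posterior Normal(249/178, 10/89)

mu_0=249/178, tau_0^2=10/89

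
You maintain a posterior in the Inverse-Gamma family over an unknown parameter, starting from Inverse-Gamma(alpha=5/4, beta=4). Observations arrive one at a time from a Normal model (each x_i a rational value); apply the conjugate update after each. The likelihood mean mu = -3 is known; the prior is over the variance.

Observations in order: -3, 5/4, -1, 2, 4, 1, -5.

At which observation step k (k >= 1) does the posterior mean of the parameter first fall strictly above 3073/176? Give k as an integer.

obs 1: x=-3 → posterior Inverse-Gamma(7/4, 4)
obs 2: x=5/4 → posterior Inverse-Gamma(9/4, 417/32)
obs 3: x=-1 → posterior Inverse-Gamma(11/4, 481/32)
obs 4: x=2 → posterior Inverse-Gamma(13/4, 881/32)
obs 5: x=4 → posterior Inverse-Gamma(15/4, 1665/32)
obs 6: x=1 → posterior Inverse-Gamma(17/4, 1921/32)
obs 7: x=-5 → posterior Inverse-Gamma(19/4, 1985/32)

k = 5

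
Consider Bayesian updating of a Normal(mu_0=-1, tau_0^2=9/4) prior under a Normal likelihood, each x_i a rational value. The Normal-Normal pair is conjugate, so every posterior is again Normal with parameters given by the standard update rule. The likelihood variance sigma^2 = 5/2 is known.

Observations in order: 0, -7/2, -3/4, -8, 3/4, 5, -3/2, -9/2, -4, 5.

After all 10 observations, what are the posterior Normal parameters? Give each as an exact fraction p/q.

mu_0=-227/200, tau_0^2=9/40

obs 1: x=0 → posterior Normal(-10/19, 45/38)
obs 2: x=-7/2 → posterior Normal(-83/56, 45/56)
obs 3: x=-3/4 → posterior Normal(-193/148, 45/74)
obs 4: x=-8 → posterior Normal(-481/184, 45/92)
obs 5: x=3/4 → posterior Normal(-227/110, 9/22)
obs 6: x=5 → posterior Normal(-137/128, 45/128)
obs 7: x=-3/2 → posterior Normal(-82/73, 45/146)
obs 8: x=-9/2 → posterior Normal(-245/164, 45/164)
obs 9: x=-4 → posterior Normal(-317/182, 45/182)
obs 10: x=5 → posterior Normal(-227/200, 9/40)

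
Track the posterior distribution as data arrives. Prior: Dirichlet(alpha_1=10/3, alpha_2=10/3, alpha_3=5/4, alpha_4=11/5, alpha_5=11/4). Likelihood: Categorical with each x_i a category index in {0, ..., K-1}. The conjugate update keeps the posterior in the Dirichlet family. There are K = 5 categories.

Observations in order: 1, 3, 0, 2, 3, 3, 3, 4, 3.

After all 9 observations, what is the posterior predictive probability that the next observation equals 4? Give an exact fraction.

obs 1: x=1 → posterior Dirichlet(10/3, 13/3, 5/4, 11/5, 11/4)
obs 2: x=3 → posterior Dirichlet(10/3, 13/3, 5/4, 16/5, 11/4)
obs 3: x=0 → posterior Dirichlet(13/3, 13/3, 5/4, 16/5, 11/4)
obs 4: x=2 → posterior Dirichlet(13/3, 13/3, 9/4, 16/5, 11/4)
obs 5: x=3 → posterior Dirichlet(13/3, 13/3, 9/4, 21/5, 11/4)
obs 6: x=3 → posterior Dirichlet(13/3, 13/3, 9/4, 26/5, 11/4)
obs 7: x=3 → posterior Dirichlet(13/3, 13/3, 9/4, 31/5, 11/4)
obs 8: x=4 → posterior Dirichlet(13/3, 13/3, 9/4, 31/5, 15/4)
obs 9: x=3 → posterior Dirichlet(13/3, 13/3, 9/4, 36/5, 15/4)

225/1312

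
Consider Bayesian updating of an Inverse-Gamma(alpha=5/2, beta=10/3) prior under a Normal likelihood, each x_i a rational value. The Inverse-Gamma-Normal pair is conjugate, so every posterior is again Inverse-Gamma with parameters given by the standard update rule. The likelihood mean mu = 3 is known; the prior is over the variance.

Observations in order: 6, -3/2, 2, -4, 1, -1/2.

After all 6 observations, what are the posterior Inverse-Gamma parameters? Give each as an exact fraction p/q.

alpha=11/2, beta=613/12

obs 1: x=6 → posterior Inverse-Gamma(3, 47/6)
obs 2: x=-3/2 → posterior Inverse-Gamma(7/2, 431/24)
obs 3: x=2 → posterior Inverse-Gamma(4, 443/24)
obs 4: x=-4 → posterior Inverse-Gamma(9/2, 1031/24)
obs 5: x=1 → posterior Inverse-Gamma(5, 1079/24)
obs 6: x=-1/2 → posterior Inverse-Gamma(11/2, 613/12)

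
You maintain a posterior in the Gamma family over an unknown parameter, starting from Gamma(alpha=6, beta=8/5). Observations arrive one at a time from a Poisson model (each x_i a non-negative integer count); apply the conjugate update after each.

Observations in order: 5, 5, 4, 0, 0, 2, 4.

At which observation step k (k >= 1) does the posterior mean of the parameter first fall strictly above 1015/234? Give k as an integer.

k = 2

obs 1: x=5 → posterior Gamma(11, 13/5)
obs 2: x=5 → posterior Gamma(16, 18/5)
obs 3: x=4 → posterior Gamma(20, 23/5)
obs 4: x=0 → posterior Gamma(20, 28/5)
obs 5: x=0 → posterior Gamma(20, 33/5)
obs 6: x=2 → posterior Gamma(22, 38/5)
obs 7: x=4 → posterior Gamma(26, 43/5)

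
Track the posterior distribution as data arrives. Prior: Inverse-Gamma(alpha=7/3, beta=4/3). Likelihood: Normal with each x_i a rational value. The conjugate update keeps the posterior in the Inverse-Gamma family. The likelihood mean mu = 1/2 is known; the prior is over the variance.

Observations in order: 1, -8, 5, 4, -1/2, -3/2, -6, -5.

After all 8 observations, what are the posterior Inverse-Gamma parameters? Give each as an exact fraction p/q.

obs 1: x=1 → posterior Inverse-Gamma(17/6, 35/24)
obs 2: x=-8 → posterior Inverse-Gamma(10/3, 451/12)
obs 3: x=5 → posterior Inverse-Gamma(23/6, 1145/24)
obs 4: x=4 → posterior Inverse-Gamma(13/3, 323/6)
obs 5: x=-1/2 → posterior Inverse-Gamma(29/6, 163/3)
obs 6: x=-3/2 → posterior Inverse-Gamma(16/3, 169/3)
obs 7: x=-6 → posterior Inverse-Gamma(35/6, 1859/24)
obs 8: x=-5 → posterior Inverse-Gamma(19/3, 1111/12)

alpha=19/3, beta=1111/12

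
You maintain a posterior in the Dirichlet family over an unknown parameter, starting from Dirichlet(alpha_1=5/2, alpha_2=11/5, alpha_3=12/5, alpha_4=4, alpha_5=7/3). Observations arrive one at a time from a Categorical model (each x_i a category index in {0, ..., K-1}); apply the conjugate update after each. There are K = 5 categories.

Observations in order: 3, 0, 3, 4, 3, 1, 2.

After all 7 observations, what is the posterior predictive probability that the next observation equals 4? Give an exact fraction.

obs 1: x=3 → posterior Dirichlet(5/2, 11/5, 12/5, 5, 7/3)
obs 2: x=0 → posterior Dirichlet(7/2, 11/5, 12/5, 5, 7/3)
obs 3: x=3 → posterior Dirichlet(7/2, 11/5, 12/5, 6, 7/3)
obs 4: x=4 → posterior Dirichlet(7/2, 11/5, 12/5, 6, 10/3)
obs 5: x=3 → posterior Dirichlet(7/2, 11/5, 12/5, 7, 10/3)
obs 6: x=1 → posterior Dirichlet(7/2, 16/5, 12/5, 7, 10/3)
obs 7: x=2 → posterior Dirichlet(7/2, 16/5, 17/5, 7, 10/3)

100/613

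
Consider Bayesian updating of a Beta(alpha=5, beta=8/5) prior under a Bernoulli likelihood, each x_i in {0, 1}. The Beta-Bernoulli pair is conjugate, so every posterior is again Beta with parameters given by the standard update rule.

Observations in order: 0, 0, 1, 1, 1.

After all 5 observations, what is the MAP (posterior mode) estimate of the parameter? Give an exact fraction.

35/48

obs 1: x=0 → posterior Beta(5, 13/5)
obs 2: x=0 → posterior Beta(5, 18/5)
obs 3: x=1 → posterior Beta(6, 18/5)
obs 4: x=1 → posterior Beta(7, 18/5)
obs 5: x=1 → posterior Beta(8, 18/5)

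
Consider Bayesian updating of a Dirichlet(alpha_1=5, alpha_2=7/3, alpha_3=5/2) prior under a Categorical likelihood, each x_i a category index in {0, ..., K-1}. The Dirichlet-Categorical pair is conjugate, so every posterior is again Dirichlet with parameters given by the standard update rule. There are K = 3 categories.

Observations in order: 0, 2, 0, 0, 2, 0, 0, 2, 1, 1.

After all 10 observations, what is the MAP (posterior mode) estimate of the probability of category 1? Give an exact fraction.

obs 1: x=0 → posterior Dirichlet(6, 7/3, 5/2)
obs 2: x=2 → posterior Dirichlet(6, 7/3, 7/2)
obs 3: x=0 → posterior Dirichlet(7, 7/3, 7/2)
obs 4: x=0 → posterior Dirichlet(8, 7/3, 7/2)
obs 5: x=2 → posterior Dirichlet(8, 7/3, 9/2)
obs 6: x=0 → posterior Dirichlet(9, 7/3, 9/2)
obs 7: x=0 → posterior Dirichlet(10, 7/3, 9/2)
obs 8: x=2 → posterior Dirichlet(10, 7/3, 11/2)
obs 9: x=1 → posterior Dirichlet(10, 10/3, 11/2)
obs 10: x=1 → posterior Dirichlet(10, 13/3, 11/2)

20/101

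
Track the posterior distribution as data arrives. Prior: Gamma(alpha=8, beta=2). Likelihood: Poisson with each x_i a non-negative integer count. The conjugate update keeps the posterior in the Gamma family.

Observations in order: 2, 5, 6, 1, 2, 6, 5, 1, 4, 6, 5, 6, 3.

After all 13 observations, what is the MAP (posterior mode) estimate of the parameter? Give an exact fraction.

obs 1: x=2 → posterior Gamma(10, 3)
obs 2: x=5 → posterior Gamma(15, 4)
obs 3: x=6 → posterior Gamma(21, 5)
obs 4: x=1 → posterior Gamma(22, 6)
obs 5: x=2 → posterior Gamma(24, 7)
obs 6: x=6 → posterior Gamma(30, 8)
obs 7: x=5 → posterior Gamma(35, 9)
obs 8: x=1 → posterior Gamma(36, 10)
obs 9: x=4 → posterior Gamma(40, 11)
obs 10: x=6 → posterior Gamma(46, 12)
obs 11: x=5 → posterior Gamma(51, 13)
obs 12: x=6 → posterior Gamma(57, 14)
obs 13: x=3 → posterior Gamma(60, 15)

59/15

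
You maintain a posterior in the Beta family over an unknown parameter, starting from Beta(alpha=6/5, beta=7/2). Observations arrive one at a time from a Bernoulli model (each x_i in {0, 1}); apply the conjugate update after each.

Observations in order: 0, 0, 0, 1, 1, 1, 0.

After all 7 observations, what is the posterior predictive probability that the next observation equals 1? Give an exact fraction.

obs 1: x=0 → posterior Beta(6/5, 9/2)
obs 2: x=0 → posterior Beta(6/5, 11/2)
obs 3: x=0 → posterior Beta(6/5, 13/2)
obs 4: x=1 → posterior Beta(11/5, 13/2)
obs 5: x=1 → posterior Beta(16/5, 13/2)
obs 6: x=1 → posterior Beta(21/5, 13/2)
obs 7: x=0 → posterior Beta(21/5, 15/2)

14/39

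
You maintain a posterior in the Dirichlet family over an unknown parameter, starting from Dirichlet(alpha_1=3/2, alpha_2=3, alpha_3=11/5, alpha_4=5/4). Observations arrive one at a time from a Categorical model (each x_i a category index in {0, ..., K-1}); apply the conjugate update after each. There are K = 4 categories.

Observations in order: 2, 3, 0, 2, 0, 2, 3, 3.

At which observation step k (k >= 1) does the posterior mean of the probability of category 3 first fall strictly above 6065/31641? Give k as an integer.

obs 1: x=2 → posterior Dirichlet(3/2, 3, 16/5, 5/4)
obs 2: x=3 → posterior Dirichlet(3/2, 3, 16/5, 9/4)
obs 3: x=0 → posterior Dirichlet(5/2, 3, 16/5, 9/4)
obs 4: x=2 → posterior Dirichlet(5/2, 3, 21/5, 9/4)
obs 5: x=0 → posterior Dirichlet(7/2, 3, 21/5, 9/4)
obs 6: x=2 → posterior Dirichlet(7/2, 3, 26/5, 9/4)
obs 7: x=3 → posterior Dirichlet(7/2, 3, 26/5, 13/4)
obs 8: x=3 → posterior Dirichlet(7/2, 3, 26/5, 17/4)

k = 2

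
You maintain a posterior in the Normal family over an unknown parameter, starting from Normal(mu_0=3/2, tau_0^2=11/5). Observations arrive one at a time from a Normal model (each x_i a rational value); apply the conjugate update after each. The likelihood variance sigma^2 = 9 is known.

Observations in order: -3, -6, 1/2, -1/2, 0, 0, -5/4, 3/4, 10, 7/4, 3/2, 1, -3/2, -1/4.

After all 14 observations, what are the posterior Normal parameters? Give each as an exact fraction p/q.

mu_0=201/398, tau_0^2=99/199

obs 1: x=-3 → posterior Normal(69/112, 99/56)
obs 2: x=-6 → posterior Normal(-63/134, 99/67)
obs 3: x=1/2 → posterior Normal(-1/3, 33/26)
obs 4: x=-1/2 → posterior Normal(-63/178, 99/89)
obs 5: x=0 → posterior Normal(-63/200, 99/100)
obs 6: x=0 → posterior Normal(-21/74, 33/37)
obs 7: x=-5/4 → posterior Normal(-181/488, 99/122)
obs 8: x=3/4 → posterior Normal(-37/133, 99/133)
obs 9: x=10 → posterior Normal(73/144, 11/16)
obs 10: x=7/4 → posterior Normal(369/620, 99/155)
obs 11: x=3/2 → posterior Normal(435/664, 99/166)
obs 12: x=1 → posterior Normal(479/708, 33/59)
obs 13: x=-3/2 → posterior Normal(413/752, 99/188)
obs 14: x=-1/4 → posterior Normal(201/398, 99/199)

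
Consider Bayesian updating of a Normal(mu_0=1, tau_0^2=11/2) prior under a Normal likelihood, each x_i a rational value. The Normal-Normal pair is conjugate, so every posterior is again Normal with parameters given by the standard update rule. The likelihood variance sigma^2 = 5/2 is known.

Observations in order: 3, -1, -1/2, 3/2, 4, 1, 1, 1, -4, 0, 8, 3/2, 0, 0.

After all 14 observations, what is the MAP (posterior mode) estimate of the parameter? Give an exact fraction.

obs 1: x=3 → posterior Normal(19/8, 55/32)
obs 2: x=-1 → posterior Normal(1, 55/54)
obs 3: x=-1/2 → posterior Normal(43/76, 55/76)
obs 4: x=3/2 → posterior Normal(38/49, 55/98)
obs 5: x=4 → posterior Normal(41/30, 11/24)
obs 6: x=1 → posterior Normal(93/71, 55/142)
obs 7: x=1 → posterior Normal(52/41, 55/164)
obs 8: x=1 → posterior Normal(115/93, 55/186)
obs 9: x=-4 → posterior Normal(71/104, 55/208)
obs 10: x=0 → posterior Normal(71/115, 11/46)
obs 11: x=8 → posterior Normal(53/42, 55/252)
obs 12: x=3/2 → posterior Normal(351/274, 55/274)
obs 13: x=0 → posterior Normal(351/296, 55/296)
obs 14: x=0 → posterior Normal(117/106, 55/318)

117/106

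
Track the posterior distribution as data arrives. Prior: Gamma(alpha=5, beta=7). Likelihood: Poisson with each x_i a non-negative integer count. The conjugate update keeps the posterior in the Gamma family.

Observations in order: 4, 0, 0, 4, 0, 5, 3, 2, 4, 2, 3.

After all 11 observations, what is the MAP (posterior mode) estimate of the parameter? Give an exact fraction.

31/18

obs 1: x=4 → posterior Gamma(9, 8)
obs 2: x=0 → posterior Gamma(9, 9)
obs 3: x=0 → posterior Gamma(9, 10)
obs 4: x=4 → posterior Gamma(13, 11)
obs 5: x=0 → posterior Gamma(13, 12)
obs 6: x=5 → posterior Gamma(18, 13)
obs 7: x=3 → posterior Gamma(21, 14)
obs 8: x=2 → posterior Gamma(23, 15)
obs 9: x=4 → posterior Gamma(27, 16)
obs 10: x=2 → posterior Gamma(29, 17)
obs 11: x=3 → posterior Gamma(32, 18)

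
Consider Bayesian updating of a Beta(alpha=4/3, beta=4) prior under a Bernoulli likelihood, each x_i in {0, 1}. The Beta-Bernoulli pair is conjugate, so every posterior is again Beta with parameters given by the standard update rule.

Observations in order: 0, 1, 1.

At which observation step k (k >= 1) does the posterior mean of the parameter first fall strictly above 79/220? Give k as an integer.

k = 3

obs 1: x=0 → posterior Beta(4/3, 5)
obs 2: x=1 → posterior Beta(7/3, 5)
obs 3: x=1 → posterior Beta(10/3, 5)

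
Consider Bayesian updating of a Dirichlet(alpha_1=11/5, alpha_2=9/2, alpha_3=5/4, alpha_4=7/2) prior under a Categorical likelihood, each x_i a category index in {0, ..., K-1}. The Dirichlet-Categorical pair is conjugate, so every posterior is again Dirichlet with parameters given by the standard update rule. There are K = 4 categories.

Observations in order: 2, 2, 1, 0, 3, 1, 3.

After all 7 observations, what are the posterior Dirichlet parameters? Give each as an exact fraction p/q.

alpha_1=16/5, alpha_2=13/2, alpha_3=13/4, alpha_4=11/2

obs 1: x=2 → posterior Dirichlet(11/5, 9/2, 9/4, 7/2)
obs 2: x=2 → posterior Dirichlet(11/5, 9/2, 13/4, 7/2)
obs 3: x=1 → posterior Dirichlet(11/5, 11/2, 13/4, 7/2)
obs 4: x=0 → posterior Dirichlet(16/5, 11/2, 13/4, 7/2)
obs 5: x=3 → posterior Dirichlet(16/5, 11/2, 13/4, 9/2)
obs 6: x=1 → posterior Dirichlet(16/5, 13/2, 13/4, 9/2)
obs 7: x=3 → posterior Dirichlet(16/5, 13/2, 13/4, 11/2)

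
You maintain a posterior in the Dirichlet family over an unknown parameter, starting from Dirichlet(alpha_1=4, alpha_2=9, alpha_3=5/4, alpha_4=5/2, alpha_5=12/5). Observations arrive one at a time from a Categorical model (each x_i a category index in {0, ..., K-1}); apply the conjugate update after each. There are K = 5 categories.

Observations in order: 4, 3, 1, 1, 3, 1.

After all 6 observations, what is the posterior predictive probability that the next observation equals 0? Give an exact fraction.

80/503

obs 1: x=4 → posterior Dirichlet(4, 9, 5/4, 5/2, 17/5)
obs 2: x=3 → posterior Dirichlet(4, 9, 5/4, 7/2, 17/5)
obs 3: x=1 → posterior Dirichlet(4, 10, 5/4, 7/2, 17/5)
obs 4: x=1 → posterior Dirichlet(4, 11, 5/4, 7/2, 17/5)
obs 5: x=3 → posterior Dirichlet(4, 11, 5/4, 9/2, 17/5)
obs 6: x=1 → posterior Dirichlet(4, 12, 5/4, 9/2, 17/5)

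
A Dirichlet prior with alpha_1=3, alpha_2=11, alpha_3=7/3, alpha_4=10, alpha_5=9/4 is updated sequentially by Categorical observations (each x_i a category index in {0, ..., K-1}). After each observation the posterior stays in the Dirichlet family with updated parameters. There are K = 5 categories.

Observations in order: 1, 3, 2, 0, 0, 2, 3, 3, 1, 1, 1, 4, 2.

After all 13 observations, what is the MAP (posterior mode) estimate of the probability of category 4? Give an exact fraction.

obs 1: x=1 → posterior Dirichlet(3, 12, 7/3, 10, 9/4)
obs 2: x=3 → posterior Dirichlet(3, 12, 7/3, 11, 9/4)
obs 3: x=2 → posterior Dirichlet(3, 12, 10/3, 11, 9/4)
obs 4: x=0 → posterior Dirichlet(4, 12, 10/3, 11, 9/4)
obs 5: x=0 → posterior Dirichlet(5, 12, 10/3, 11, 9/4)
obs 6: x=2 → posterior Dirichlet(5, 12, 13/3, 11, 9/4)
obs 7: x=3 → posterior Dirichlet(5, 12, 13/3, 12, 9/4)
obs 8: x=3 → posterior Dirichlet(5, 12, 13/3, 13, 9/4)
obs 9: x=1 → posterior Dirichlet(5, 13, 13/3, 13, 9/4)
obs 10: x=1 → posterior Dirichlet(5, 14, 13/3, 13, 9/4)
obs 11: x=1 → posterior Dirichlet(5, 15, 13/3, 13, 9/4)
obs 12: x=4 → posterior Dirichlet(5, 15, 13/3, 13, 13/4)
obs 13: x=2 → posterior Dirichlet(5, 15, 16/3, 13, 13/4)

27/439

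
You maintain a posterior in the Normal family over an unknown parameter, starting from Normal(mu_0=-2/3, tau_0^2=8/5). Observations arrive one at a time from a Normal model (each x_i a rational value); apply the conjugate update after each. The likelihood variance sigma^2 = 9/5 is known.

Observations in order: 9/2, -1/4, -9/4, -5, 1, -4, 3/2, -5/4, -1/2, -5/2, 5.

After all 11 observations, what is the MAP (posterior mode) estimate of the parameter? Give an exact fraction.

obs 1: x=9/2 → posterior Normal(30/17, 72/85)
obs 2: x=-1/4 → posterior Normal(28/25, 72/125)
obs 3: x=-9/4 → posterior Normal(10/33, 24/55)
obs 4: x=-5 → posterior Normal(-30/41, 72/205)
obs 5: x=1 → posterior Normal(-22/49, 72/245)
obs 6: x=-4 → posterior Normal(-18/19, 24/95)
obs 7: x=3/2 → posterior Normal(-42/65, 72/325)
obs 8: x=-5/4 → posterior Normal(-52/73, 72/365)
obs 9: x=-1/2 → posterior Normal(-56/81, 8/45)
obs 10: x=-5/2 → posterior Normal(-76/89, 72/445)
obs 11: x=5 → posterior Normal(-36/97, 72/485)

-36/97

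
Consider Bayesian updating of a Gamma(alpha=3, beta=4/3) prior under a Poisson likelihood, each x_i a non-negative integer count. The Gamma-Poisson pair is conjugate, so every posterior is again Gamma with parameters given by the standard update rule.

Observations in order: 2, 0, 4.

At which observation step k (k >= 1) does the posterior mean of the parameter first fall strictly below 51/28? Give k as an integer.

obs 1: x=2 → posterior Gamma(5, 7/3)
obs 2: x=0 → posterior Gamma(5, 10/3)
obs 3: x=4 → posterior Gamma(9, 13/3)

k = 2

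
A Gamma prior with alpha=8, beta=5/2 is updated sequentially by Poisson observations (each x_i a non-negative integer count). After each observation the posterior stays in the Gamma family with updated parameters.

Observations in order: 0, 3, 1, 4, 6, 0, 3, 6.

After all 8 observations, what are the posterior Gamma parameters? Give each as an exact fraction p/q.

obs 1: x=0 → posterior Gamma(8, 7/2)
obs 2: x=3 → posterior Gamma(11, 9/2)
obs 3: x=1 → posterior Gamma(12, 11/2)
obs 4: x=4 → posterior Gamma(16, 13/2)
obs 5: x=6 → posterior Gamma(22, 15/2)
obs 6: x=0 → posterior Gamma(22, 17/2)
obs 7: x=3 → posterior Gamma(25, 19/2)
obs 8: x=6 → posterior Gamma(31, 21/2)

alpha=31, beta=21/2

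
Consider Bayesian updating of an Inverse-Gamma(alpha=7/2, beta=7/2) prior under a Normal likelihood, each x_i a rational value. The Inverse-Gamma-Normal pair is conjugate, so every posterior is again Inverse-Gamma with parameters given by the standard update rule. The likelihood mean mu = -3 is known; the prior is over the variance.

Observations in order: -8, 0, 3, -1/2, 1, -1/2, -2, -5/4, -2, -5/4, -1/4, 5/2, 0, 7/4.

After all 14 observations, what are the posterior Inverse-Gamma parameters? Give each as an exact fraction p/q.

obs 1: x=-8 → posterior Inverse-Gamma(4, 16)
obs 2: x=0 → posterior Inverse-Gamma(9/2, 41/2)
obs 3: x=3 → posterior Inverse-Gamma(5, 77/2)
obs 4: x=-1/2 → posterior Inverse-Gamma(11/2, 333/8)
obs 5: x=1 → posterior Inverse-Gamma(6, 397/8)
obs 6: x=-1/2 → posterior Inverse-Gamma(13/2, 211/4)
obs 7: x=-2 → posterior Inverse-Gamma(7, 213/4)
obs 8: x=-5/4 → posterior Inverse-Gamma(15/2, 1753/32)
obs 9: x=-2 → posterior Inverse-Gamma(8, 1769/32)
obs 10: x=-5/4 → posterior Inverse-Gamma(17/2, 909/16)
obs 11: x=-1/4 → posterior Inverse-Gamma(9, 1939/32)
obs 12: x=5/2 → posterior Inverse-Gamma(19/2, 2423/32)
obs 13: x=0 → posterior Inverse-Gamma(10, 2567/32)
obs 14: x=7/4 → posterior Inverse-Gamma(21/2, 183/2)

alpha=21/2, beta=183/2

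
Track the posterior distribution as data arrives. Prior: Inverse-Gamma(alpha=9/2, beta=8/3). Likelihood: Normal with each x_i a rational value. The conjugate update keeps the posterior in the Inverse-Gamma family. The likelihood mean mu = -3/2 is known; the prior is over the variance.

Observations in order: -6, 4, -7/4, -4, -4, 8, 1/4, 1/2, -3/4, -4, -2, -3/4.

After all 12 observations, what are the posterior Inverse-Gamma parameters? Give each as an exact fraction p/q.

alpha=21/2, beta=260/3

obs 1: x=-6 → posterior Inverse-Gamma(5, 307/24)
obs 2: x=4 → posterior Inverse-Gamma(11/2, 335/12)
obs 3: x=-7/4 → posterior Inverse-Gamma(6, 2683/96)
obs 4: x=-4 → posterior Inverse-Gamma(13/2, 2983/96)
obs 5: x=-4 → posterior Inverse-Gamma(7, 3283/96)
obs 6: x=8 → posterior Inverse-Gamma(15/2, 7615/96)
obs 7: x=1/4 → posterior Inverse-Gamma(8, 3881/48)
obs 8: x=1/2 → posterior Inverse-Gamma(17/2, 3977/48)
obs 9: x=-3/4 → posterior Inverse-Gamma(9, 7981/96)
obs 10: x=-4 → posterior Inverse-Gamma(19/2, 8281/96)
obs 11: x=-2 → posterior Inverse-Gamma(10, 8293/96)
obs 12: x=-3/4 → posterior Inverse-Gamma(21/2, 260/3)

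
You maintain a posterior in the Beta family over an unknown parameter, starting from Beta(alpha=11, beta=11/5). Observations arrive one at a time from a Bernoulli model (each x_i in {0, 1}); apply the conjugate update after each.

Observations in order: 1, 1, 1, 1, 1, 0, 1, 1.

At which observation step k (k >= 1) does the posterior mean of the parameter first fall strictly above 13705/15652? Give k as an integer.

k = 5

obs 1: x=1 → posterior Beta(12, 11/5)
obs 2: x=1 → posterior Beta(13, 11/5)
obs 3: x=1 → posterior Beta(14, 11/5)
obs 4: x=1 → posterior Beta(15, 11/5)
obs 5: x=1 → posterior Beta(16, 11/5)
obs 6: x=0 → posterior Beta(16, 16/5)
obs 7: x=1 → posterior Beta(17, 16/5)
obs 8: x=1 → posterior Beta(18, 16/5)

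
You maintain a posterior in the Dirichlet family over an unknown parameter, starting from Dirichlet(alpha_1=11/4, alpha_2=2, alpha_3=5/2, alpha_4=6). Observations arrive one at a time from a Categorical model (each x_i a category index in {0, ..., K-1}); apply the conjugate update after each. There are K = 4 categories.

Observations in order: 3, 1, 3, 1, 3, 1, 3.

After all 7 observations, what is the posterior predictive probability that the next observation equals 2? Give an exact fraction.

10/81

obs 1: x=3 → posterior Dirichlet(11/4, 2, 5/2, 7)
obs 2: x=1 → posterior Dirichlet(11/4, 3, 5/2, 7)
obs 3: x=3 → posterior Dirichlet(11/4, 3, 5/2, 8)
obs 4: x=1 → posterior Dirichlet(11/4, 4, 5/2, 8)
obs 5: x=3 → posterior Dirichlet(11/4, 4, 5/2, 9)
obs 6: x=1 → posterior Dirichlet(11/4, 5, 5/2, 9)
obs 7: x=3 → posterior Dirichlet(11/4, 5, 5/2, 10)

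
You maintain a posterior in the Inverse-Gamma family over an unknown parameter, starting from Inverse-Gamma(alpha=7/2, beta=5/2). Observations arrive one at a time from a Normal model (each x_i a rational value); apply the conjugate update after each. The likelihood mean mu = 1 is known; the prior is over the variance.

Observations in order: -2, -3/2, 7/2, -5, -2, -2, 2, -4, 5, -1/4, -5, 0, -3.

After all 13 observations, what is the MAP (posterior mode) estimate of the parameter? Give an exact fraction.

2833/352

obs 1: x=-2 → posterior Inverse-Gamma(4, 7)
obs 2: x=-3/2 → posterior Inverse-Gamma(9/2, 81/8)
obs 3: x=7/2 → posterior Inverse-Gamma(5, 53/4)
obs 4: x=-5 → posterior Inverse-Gamma(11/2, 125/4)
obs 5: x=-2 → posterior Inverse-Gamma(6, 143/4)
obs 6: x=-2 → posterior Inverse-Gamma(13/2, 161/4)
obs 7: x=2 → posterior Inverse-Gamma(7, 163/4)
obs 8: x=-4 → posterior Inverse-Gamma(15/2, 213/4)
obs 9: x=5 → posterior Inverse-Gamma(8, 245/4)
obs 10: x=-1/4 → posterior Inverse-Gamma(17/2, 1985/32)
obs 11: x=-5 → posterior Inverse-Gamma(9, 2561/32)
obs 12: x=0 → posterior Inverse-Gamma(19/2, 2577/32)
obs 13: x=-3 → posterior Inverse-Gamma(10, 2833/32)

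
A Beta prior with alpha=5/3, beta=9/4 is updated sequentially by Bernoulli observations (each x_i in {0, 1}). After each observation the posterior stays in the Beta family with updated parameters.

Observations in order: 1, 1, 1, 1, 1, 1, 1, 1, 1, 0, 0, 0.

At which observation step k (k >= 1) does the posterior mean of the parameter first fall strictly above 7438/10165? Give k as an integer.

obs 1: x=1 → posterior Beta(8/3, 9/4)
obs 2: x=1 → posterior Beta(11/3, 9/4)
obs 3: x=1 → posterior Beta(14/3, 9/4)
obs 4: x=1 → posterior Beta(17/3, 9/4)
obs 5: x=1 → posterior Beta(20/3, 9/4)
obs 6: x=1 → posterior Beta(23/3, 9/4)
obs 7: x=1 → posterior Beta(26/3, 9/4)
obs 8: x=1 → posterior Beta(29/3, 9/4)
obs 9: x=1 → posterior Beta(32/3, 9/4)
obs 10: x=0 → posterior Beta(32/3, 13/4)
obs 11: x=0 → posterior Beta(32/3, 17/4)
obs 12: x=0 → posterior Beta(32/3, 21/4)

k = 5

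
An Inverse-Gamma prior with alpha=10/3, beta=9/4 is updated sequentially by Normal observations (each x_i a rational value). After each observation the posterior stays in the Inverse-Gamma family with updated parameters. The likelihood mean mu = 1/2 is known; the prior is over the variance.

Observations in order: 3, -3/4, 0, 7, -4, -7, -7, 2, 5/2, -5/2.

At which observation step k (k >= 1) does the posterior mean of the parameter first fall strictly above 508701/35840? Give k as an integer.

obs 1: x=3 → posterior Inverse-Gamma(23/6, 43/8)
obs 2: x=-3/4 → posterior Inverse-Gamma(13/3, 197/32)
obs 3: x=0 → posterior Inverse-Gamma(29/6, 201/32)
obs 4: x=7 → posterior Inverse-Gamma(16/3, 877/32)
obs 5: x=-4 → posterior Inverse-Gamma(35/6, 1201/32)
obs 6: x=-7 → posterior Inverse-Gamma(19/3, 2101/32)
obs 7: x=-7 → posterior Inverse-Gamma(41/6, 3001/32)
obs 8: x=2 → posterior Inverse-Gamma(22/3, 3037/32)
obs 9: x=5/2 → posterior Inverse-Gamma(47/6, 3101/32)
obs 10: x=-5/2 → posterior Inverse-Gamma(25/3, 3245/32)

k = 7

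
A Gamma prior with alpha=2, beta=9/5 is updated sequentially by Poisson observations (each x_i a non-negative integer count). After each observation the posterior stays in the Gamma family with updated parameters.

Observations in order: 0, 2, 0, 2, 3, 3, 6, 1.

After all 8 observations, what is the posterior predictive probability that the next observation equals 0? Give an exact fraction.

129934811447123020117172145698449/823154651473946404003792584966144

obs 1: x=0 → posterior Gamma(2, 14/5)
obs 2: x=2 → posterior Gamma(4, 19/5)
obs 3: x=0 → posterior Gamma(4, 24/5)
obs 4: x=2 → posterior Gamma(6, 29/5)
obs 5: x=3 → posterior Gamma(9, 34/5)
obs 6: x=3 → posterior Gamma(12, 39/5)
obs 7: x=6 → posterior Gamma(18, 44/5)
obs 8: x=1 → posterior Gamma(19, 49/5)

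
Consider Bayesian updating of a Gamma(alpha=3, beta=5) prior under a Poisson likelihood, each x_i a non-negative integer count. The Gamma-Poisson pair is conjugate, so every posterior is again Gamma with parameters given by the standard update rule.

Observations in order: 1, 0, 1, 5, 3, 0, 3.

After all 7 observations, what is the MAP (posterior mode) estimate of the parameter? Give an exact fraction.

obs 1: x=1 → posterior Gamma(4, 6)
obs 2: x=0 → posterior Gamma(4, 7)
obs 3: x=1 → posterior Gamma(5, 8)
obs 4: x=5 → posterior Gamma(10, 9)
obs 5: x=3 → posterior Gamma(13, 10)
obs 6: x=0 → posterior Gamma(13, 11)
obs 7: x=3 → posterior Gamma(16, 12)

5/4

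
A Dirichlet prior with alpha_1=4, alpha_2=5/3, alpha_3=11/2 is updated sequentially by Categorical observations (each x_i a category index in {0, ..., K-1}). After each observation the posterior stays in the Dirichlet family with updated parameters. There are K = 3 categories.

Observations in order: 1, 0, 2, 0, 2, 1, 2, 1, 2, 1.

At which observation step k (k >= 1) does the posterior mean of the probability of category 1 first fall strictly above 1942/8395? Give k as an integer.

k = 8

obs 1: x=1 → posterior Dirichlet(4, 8/3, 11/2)
obs 2: x=0 → posterior Dirichlet(5, 8/3, 11/2)
obs 3: x=2 → posterior Dirichlet(5, 8/3, 13/2)
obs 4: x=0 → posterior Dirichlet(6, 8/3, 13/2)
obs 5: x=2 → posterior Dirichlet(6, 8/3, 15/2)
obs 6: x=1 → posterior Dirichlet(6, 11/3, 15/2)
obs 7: x=2 → posterior Dirichlet(6, 11/3, 17/2)
obs 8: x=1 → posterior Dirichlet(6, 14/3, 17/2)
obs 9: x=2 → posterior Dirichlet(6, 14/3, 19/2)
obs 10: x=1 → posterior Dirichlet(6, 17/3, 19/2)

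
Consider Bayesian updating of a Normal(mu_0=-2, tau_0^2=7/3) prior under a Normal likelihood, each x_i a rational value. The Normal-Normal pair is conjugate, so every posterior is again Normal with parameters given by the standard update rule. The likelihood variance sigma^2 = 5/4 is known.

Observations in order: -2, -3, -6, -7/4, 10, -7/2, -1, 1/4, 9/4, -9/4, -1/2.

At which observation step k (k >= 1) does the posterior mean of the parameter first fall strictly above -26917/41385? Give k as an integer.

obs 1: x=-2 → posterior Normal(-2, 35/43)
obs 2: x=-3 → posterior Normal(-170/71, 35/71)
obs 3: x=-6 → posterior Normal(-338/99, 35/99)
obs 4: x=-7/4 → posterior Normal(-387/127, 35/127)
obs 5: x=10 → posterior Normal(-107/155, 7/31)
obs 6: x=-7/2 → posterior Normal(-205/183, 35/183)
obs 7: x=-1 → posterior Normal(-233/211, 35/211)
obs 8: x=1/4 → posterior Normal(-226/239, 35/239)
obs 9: x=9/4 → posterior Normal(-163/267, 35/267)
obs 10: x=-9/4 → posterior Normal(-226/295, 7/59)
obs 11: x=-1/2 → posterior Normal(-240/323, 35/323)

k = 9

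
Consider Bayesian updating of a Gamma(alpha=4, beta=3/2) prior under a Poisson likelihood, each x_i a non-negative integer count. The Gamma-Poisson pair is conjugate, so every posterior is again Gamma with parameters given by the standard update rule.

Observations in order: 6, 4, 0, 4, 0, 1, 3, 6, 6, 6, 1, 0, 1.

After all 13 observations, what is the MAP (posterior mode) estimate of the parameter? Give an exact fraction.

82/29

obs 1: x=6 → posterior Gamma(10, 5/2)
obs 2: x=4 → posterior Gamma(14, 7/2)
obs 3: x=0 → posterior Gamma(14, 9/2)
obs 4: x=4 → posterior Gamma(18, 11/2)
obs 5: x=0 → posterior Gamma(18, 13/2)
obs 6: x=1 → posterior Gamma(19, 15/2)
obs 7: x=3 → posterior Gamma(22, 17/2)
obs 8: x=6 → posterior Gamma(28, 19/2)
obs 9: x=6 → posterior Gamma(34, 21/2)
obs 10: x=6 → posterior Gamma(40, 23/2)
obs 11: x=1 → posterior Gamma(41, 25/2)
obs 12: x=0 → posterior Gamma(41, 27/2)
obs 13: x=1 → posterior Gamma(42, 29/2)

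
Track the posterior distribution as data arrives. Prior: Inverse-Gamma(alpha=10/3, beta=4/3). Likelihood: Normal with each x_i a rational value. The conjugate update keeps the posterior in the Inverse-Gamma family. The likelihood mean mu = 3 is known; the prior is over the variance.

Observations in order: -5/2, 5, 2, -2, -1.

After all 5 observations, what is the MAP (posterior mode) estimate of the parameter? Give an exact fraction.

947/164

obs 1: x=-5/2 → posterior Inverse-Gamma(23/6, 395/24)
obs 2: x=5 → posterior Inverse-Gamma(13/3, 443/24)
obs 3: x=2 → posterior Inverse-Gamma(29/6, 455/24)
obs 4: x=-2 → posterior Inverse-Gamma(16/3, 755/24)
obs 5: x=-1 → posterior Inverse-Gamma(35/6, 947/24)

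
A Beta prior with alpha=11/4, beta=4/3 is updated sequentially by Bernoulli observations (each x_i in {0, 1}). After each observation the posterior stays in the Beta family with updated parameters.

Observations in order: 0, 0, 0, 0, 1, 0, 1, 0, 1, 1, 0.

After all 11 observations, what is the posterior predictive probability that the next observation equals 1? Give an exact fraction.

obs 1: x=0 → posterior Beta(11/4, 7/3)
obs 2: x=0 → posterior Beta(11/4, 10/3)
obs 3: x=0 → posterior Beta(11/4, 13/3)
obs 4: x=0 → posterior Beta(11/4, 16/3)
obs 5: x=1 → posterior Beta(15/4, 16/3)
obs 6: x=0 → posterior Beta(15/4, 19/3)
obs 7: x=1 → posterior Beta(19/4, 19/3)
obs 8: x=0 → posterior Beta(19/4, 22/3)
obs 9: x=1 → posterior Beta(23/4, 22/3)
obs 10: x=1 → posterior Beta(27/4, 22/3)
obs 11: x=0 → posterior Beta(27/4, 25/3)

81/181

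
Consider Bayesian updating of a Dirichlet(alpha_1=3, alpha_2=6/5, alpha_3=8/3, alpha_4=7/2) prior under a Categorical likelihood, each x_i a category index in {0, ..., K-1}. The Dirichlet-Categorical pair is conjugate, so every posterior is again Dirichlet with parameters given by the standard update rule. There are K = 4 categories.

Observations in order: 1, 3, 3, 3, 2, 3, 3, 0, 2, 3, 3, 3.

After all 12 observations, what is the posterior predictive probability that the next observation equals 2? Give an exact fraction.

140/671

obs 1: x=1 → posterior Dirichlet(3, 11/5, 8/3, 7/2)
obs 2: x=3 → posterior Dirichlet(3, 11/5, 8/3, 9/2)
obs 3: x=3 → posterior Dirichlet(3, 11/5, 8/3, 11/2)
obs 4: x=3 → posterior Dirichlet(3, 11/5, 8/3, 13/2)
obs 5: x=2 → posterior Dirichlet(3, 11/5, 11/3, 13/2)
obs 6: x=3 → posterior Dirichlet(3, 11/5, 11/3, 15/2)
obs 7: x=3 → posterior Dirichlet(3, 11/5, 11/3, 17/2)
obs 8: x=0 → posterior Dirichlet(4, 11/5, 11/3, 17/2)
obs 9: x=2 → posterior Dirichlet(4, 11/5, 14/3, 17/2)
obs 10: x=3 → posterior Dirichlet(4, 11/5, 14/3, 19/2)
obs 11: x=3 → posterior Dirichlet(4, 11/5, 14/3, 21/2)
obs 12: x=3 → posterior Dirichlet(4, 11/5, 14/3, 23/2)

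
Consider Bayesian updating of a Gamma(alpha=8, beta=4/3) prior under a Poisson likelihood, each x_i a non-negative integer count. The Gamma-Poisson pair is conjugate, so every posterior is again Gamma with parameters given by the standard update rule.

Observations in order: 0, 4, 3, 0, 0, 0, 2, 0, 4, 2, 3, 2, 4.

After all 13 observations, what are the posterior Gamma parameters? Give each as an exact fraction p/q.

alpha=32, beta=43/3

obs 1: x=0 → posterior Gamma(8, 7/3)
obs 2: x=4 → posterior Gamma(12, 10/3)
obs 3: x=3 → posterior Gamma(15, 13/3)
obs 4: x=0 → posterior Gamma(15, 16/3)
obs 5: x=0 → posterior Gamma(15, 19/3)
obs 6: x=0 → posterior Gamma(15, 22/3)
obs 7: x=2 → posterior Gamma(17, 25/3)
obs 8: x=0 → posterior Gamma(17, 28/3)
obs 9: x=4 → posterior Gamma(21, 31/3)
obs 10: x=2 → posterior Gamma(23, 34/3)
obs 11: x=3 → posterior Gamma(26, 37/3)
obs 12: x=2 → posterior Gamma(28, 40/3)
obs 13: x=4 → posterior Gamma(32, 43/3)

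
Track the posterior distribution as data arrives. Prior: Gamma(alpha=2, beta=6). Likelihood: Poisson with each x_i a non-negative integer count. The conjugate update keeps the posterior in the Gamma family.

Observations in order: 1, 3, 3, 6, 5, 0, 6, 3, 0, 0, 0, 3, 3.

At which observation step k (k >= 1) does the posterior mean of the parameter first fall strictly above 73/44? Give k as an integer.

obs 1: x=1 → posterior Gamma(3, 7)
obs 2: x=3 → posterior Gamma(6, 8)
obs 3: x=3 → posterior Gamma(9, 9)
obs 4: x=6 → posterior Gamma(15, 10)
obs 5: x=5 → posterior Gamma(20, 11)
obs 6: x=0 → posterior Gamma(20, 12)
obs 7: x=6 → posterior Gamma(26, 13)
obs 8: x=3 → posterior Gamma(29, 14)
obs 9: x=0 → posterior Gamma(29, 15)
obs 10: x=0 → posterior Gamma(29, 16)
obs 11: x=0 → posterior Gamma(29, 17)
obs 12: x=3 → posterior Gamma(32, 18)
obs 13: x=3 → posterior Gamma(35, 19)

k = 5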